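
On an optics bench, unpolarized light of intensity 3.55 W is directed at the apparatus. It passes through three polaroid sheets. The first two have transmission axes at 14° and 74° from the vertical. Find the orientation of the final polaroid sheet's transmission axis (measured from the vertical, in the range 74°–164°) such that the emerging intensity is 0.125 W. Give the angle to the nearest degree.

Unpolarized light through the first polarizer → I₁ = ½ I₀, now polarized at 14°.
I₂ = I₁ cos²(74° − 14°) = 0.5 I₀ · cos²(60°) = 0.125 I₀.
Target fraction: 0.125 / 3.55 W = 0.03521 of I₀.
Need I₃/I₀ = 0.03521, so cos²(θ − 74°) = 0.03521 / 0.125 = 0.2817.
θ − 74° = arccos(√0.2817) = 57.9°, giving θ ≈ 74 + 57.9 = 131.9°.

θ ≈ 132°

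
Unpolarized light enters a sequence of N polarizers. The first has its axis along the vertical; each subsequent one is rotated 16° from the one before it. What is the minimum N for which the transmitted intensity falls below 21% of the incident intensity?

N = 12

First polarizer halves the unpolarized light: factor 1/2.
Each further stage multiplies by cos²(16°) = 0.924.
After N polarizers: T = 0.5·0.924^(N−1). Require T < 0.21 ⇒ N−1 > ln(0.21/0.5)/ln(0.924) = 10.98, so N−1 ≥ 11 and N = 12.
Check: N=12 gives T = 0.2096 < 0.21; N=11 gives T = 0.2269.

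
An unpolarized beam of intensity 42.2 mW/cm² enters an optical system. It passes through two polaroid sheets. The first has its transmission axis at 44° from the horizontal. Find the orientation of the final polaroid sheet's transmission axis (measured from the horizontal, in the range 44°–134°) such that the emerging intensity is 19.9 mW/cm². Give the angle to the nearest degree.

Unpolarized light through the first polarizer → I₁ = ½ I₀, now polarized at 44°.
Target fraction: 19.9 / 42.2 mW/cm² = 0.4716 of I₀.
Need I₂/I₀ = 0.4716, so cos²(θ − 44°) = 0.4716 / 0.5 = 0.9431.
θ − 44° = arccos(√0.9431) = 13.8°, giving θ ≈ 44 + 13.8 = 57.8°.

θ ≈ 58°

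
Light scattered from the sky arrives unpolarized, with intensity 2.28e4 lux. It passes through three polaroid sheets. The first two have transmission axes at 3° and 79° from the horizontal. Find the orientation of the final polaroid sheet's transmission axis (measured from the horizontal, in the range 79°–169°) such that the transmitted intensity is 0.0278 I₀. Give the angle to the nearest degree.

θ ≈ 92°

Unpolarized light through the first polarizer → I₁ = ½ I₀, now polarized at 3°.
I₂ = I₁ cos²(79° − 3°) = 0.5 I₀ · cos²(76°) = 0.02926 I₀.
Need I₃/I₀ = 0.0278, so cos²(θ − 79°) = 0.0278 / 0.02926 = 0.95.
θ − 79° = arccos(√0.95) = 12.9°, giving θ ≈ 79 + 12.9 = 91.9°.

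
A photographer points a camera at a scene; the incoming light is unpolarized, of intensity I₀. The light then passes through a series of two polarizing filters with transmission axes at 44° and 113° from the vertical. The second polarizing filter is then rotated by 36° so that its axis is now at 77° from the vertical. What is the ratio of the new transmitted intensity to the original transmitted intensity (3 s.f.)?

Before rotation:
Unpolarized light through the first polarizer → I₁ = ½ I₀, now polarized at 44°.
I₂ = I₁ cos²(113° − 44°) = 0.5 I₀ · cos²(69°) = 0.06421 I₀.
After rotation:
Unpolarized light through the first polarizer → I₁ = ½ I₀, now polarized at 44°.
I₂ = I₁ cos²(77° − 44°) = 0.5 I₀ · cos²(33°) = 0.3517 I₀.
Ratio = 0.3517 / 0.06421 = 5.477.

I_new/I_old ≈ 5.48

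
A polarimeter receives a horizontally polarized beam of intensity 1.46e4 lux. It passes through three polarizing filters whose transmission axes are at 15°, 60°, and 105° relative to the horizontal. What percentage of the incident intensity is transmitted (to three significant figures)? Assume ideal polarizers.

I₁ = 1.46e4 lux · cos²(15°) = 1.362e+04 lux.
I₂ = I₁ · cos²(45°) = 1.362e+04 · 0.5 = 6811 lux.
I₃ = I₂ · cos²(45°) = 6811 · 0.5 = 3405 lux.
That is 23.33% of the incident intensity.

≈ 23.3%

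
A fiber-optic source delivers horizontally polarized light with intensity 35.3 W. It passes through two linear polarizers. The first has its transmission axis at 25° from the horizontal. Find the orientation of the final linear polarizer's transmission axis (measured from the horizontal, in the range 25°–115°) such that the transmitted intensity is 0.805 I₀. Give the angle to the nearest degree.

I₁ = I₀ cos²(25° − 0°) = I₀ cos²(25°) = 0.8214 I₀.
Need I₂/I₀ = 0.805, so cos²(θ − 25°) = 0.805 / 0.8214 = 0.98.
θ − 25° = arccos(√0.98) = 8.1°, giving θ ≈ 25 + 8.1 = 33.1°.

θ ≈ 33°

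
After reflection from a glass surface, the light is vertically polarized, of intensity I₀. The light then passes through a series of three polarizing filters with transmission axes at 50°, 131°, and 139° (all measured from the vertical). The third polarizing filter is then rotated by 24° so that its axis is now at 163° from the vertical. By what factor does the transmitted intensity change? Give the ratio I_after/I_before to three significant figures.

Before rotation:
I₁ = I₀ cos²(50° − 0°) = I₀ cos²(50°) = 0.4132 I₀.
I₂ = I₁ cos²(131° − 50°) = 0.4132 I₀ · cos²(81°) = 0.01011 I₀.
I₃ = I₂ cos²(139° − 131°) = 0.01011 I₀ · cos²(8°) = 0.009915 I₀.
After rotation:
I₁ = I₀ cos²(50° − 0°) = I₀ cos²(50°) = 0.4132 I₀.
I₂ = I₁ cos²(131° − 50°) = 0.4132 I₀ · cos²(81°) = 0.01011 I₀.
I₃ = I₂ cos²(163° − 131°) = 0.01011 I₀ · cos²(32°) = 0.007272 I₀.
Ratio = 0.007272 / 0.009915 = 0.7334.

I_new/I_old ≈ 0.733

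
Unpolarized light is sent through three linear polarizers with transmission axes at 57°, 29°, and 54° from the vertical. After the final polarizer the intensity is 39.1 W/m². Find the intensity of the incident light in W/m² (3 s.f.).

I₀ ≈ 122 W/m²

Unpolarized light through the first polarizer → I₁ = ½ I₀, now polarized at 57°.
I₂ = I₁ cos²(29° − 57°) = 0.5 I₀ · cos²(28°) = 0.3898 I₀.
I₃ = I₂ cos²(54° − 29°) = 0.3898 I₀ · cos²(25°) = 0.3202 I₀.
So 39.1 W/m² = 0.3202 I₀, giving I₀ = 39.1/0.3202 = 122.1 W/m².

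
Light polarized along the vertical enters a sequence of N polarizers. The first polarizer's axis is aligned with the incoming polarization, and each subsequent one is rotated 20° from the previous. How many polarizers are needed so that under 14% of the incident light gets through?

N = 17

First polarizer is aligned with the polarization: full transmission.
Each further stage multiplies by cos²(20°) = 0.883.
After N polarizers: T = 0.883^(N−1). Require T < 0.14 ⇒ N−1 > ln(0.14)/ln(0.883) = 15.80, so N−1 ≥ 16 and N = 17.
Check: N=17 gives T = 0.1366 < 0.14; N=16 gives T = 0.1547.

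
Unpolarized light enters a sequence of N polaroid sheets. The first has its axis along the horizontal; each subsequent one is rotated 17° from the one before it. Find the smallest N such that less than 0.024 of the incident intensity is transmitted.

N = 35

First polarizer halves the unpolarized light: factor 1/2.
Each further stage multiplies by cos²(17°) = 0.9145.
After N polarizers: T = 0.5·0.9145^(N−1). Require T < 0.024 ⇒ N−1 > ln(0.024/0.5)/ln(0.9145) = 33.98, so N−1 ≥ 34 and N = 35.
Check: N=35 gives T = 0.02396 < 0.024; N=34 gives T = 0.0262.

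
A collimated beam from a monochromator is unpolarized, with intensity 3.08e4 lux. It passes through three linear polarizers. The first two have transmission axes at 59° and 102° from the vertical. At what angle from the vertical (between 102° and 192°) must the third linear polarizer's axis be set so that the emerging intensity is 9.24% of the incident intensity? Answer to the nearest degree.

θ ≈ 156°

Unpolarized light through the first polarizer → I₁ = ½ I₀, now polarized at 59°.
I₂ = I₁ cos²(102° − 59°) = 0.5 I₀ · cos²(43°) = 0.2674 I₀.
Need I₃/I₀ = 0.0924, so cos²(θ − 102°) = 0.0924 / 0.2674 = 0.3455.
θ − 102° = arccos(√0.3455) = 54.0°, giving θ ≈ 102 + 54.0 = 156.0°.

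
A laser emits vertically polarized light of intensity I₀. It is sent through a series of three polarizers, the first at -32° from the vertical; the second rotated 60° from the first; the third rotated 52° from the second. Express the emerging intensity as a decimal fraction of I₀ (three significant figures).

≈ 0.0681 I₀

By Malus's law, I₁ = I₀ cos²(-32° − 0°) = I₀ cos²(32°) = 0.7192 I₀.
I₂ = I₁ cos²(60°) = 0.7192 · 0.25 I₀ = 0.1798 I₀.
I₃ = I₂ cos²(52°) = 0.1798 · 0.379 I₀ = 0.06815 I₀.
Transmitted fraction = 0.06815.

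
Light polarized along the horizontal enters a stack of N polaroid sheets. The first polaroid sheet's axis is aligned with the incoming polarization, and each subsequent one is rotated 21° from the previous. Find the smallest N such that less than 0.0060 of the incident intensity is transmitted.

First polarizer is aligned with the polarization: full transmission.
Each further stage multiplies by cos²(21°) = 0.8716.
After N polarizers: T = 0.8716^(N−1). Require T < 0.0060 ⇒ N−1 > ln(0.0060)/ln(0.8716) = 37.22, so N−1 ≥ 38 and N = 39.
Check: N=39 gives T = 0.005389 < 0.0060; N=38 gives T = 0.006183.

N = 39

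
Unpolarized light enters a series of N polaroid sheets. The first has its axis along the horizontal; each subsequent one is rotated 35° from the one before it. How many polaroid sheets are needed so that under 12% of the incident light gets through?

First polarizer halves the unpolarized light: factor 1/2.
Each further stage multiplies by cos²(35°) = 0.671.
After N polarizers: T = 0.5·0.671^(N−1). Require T < 0.12 ⇒ N−1 > ln(0.12/0.5)/ln(0.671) = 3.58, so N−1 ≥ 4 and N = 5.
Check: N=5 gives T = 0.1014 < 0.12; N=4 gives T = 0.1511.

N = 5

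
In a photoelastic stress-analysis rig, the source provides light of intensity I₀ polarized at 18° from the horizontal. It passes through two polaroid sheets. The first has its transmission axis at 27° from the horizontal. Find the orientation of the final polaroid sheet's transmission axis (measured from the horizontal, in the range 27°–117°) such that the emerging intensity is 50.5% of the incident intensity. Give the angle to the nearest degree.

θ ≈ 71°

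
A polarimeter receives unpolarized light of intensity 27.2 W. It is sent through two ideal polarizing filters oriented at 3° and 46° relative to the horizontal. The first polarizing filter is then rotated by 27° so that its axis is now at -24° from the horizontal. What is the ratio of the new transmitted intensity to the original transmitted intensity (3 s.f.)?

I_new/I_old ≈ 0.219

Before rotation:
Unpolarized light through the first polarizer → I₁ = ½ I₀, now polarized at 3°.
I₂ = I₁ cos²(46° − 3°) = 0.5 I₀ · cos²(43°) = 0.2674 I₀.
After rotation:
Unpolarized light through the first polarizer → I₁ = ½ I₀, now polarized at -24°.
I₂ = I₁ cos²(46° + 24°) = 0.5 I₀ · cos²(70°) = 0.05849 I₀.
Ratio = 0.05849 / 0.2674 = 0.2187.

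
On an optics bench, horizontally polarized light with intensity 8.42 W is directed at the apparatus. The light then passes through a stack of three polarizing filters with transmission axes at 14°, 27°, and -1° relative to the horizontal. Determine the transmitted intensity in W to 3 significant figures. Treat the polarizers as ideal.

I ≈ 5.87 W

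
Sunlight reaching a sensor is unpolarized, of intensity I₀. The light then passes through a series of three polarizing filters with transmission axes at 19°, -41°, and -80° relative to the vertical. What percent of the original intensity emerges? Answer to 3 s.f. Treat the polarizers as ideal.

≈ 7.55%

Unpolarized light through the first polarizer → I₁ = ½ I₀, now polarized at 19°.
I₂ = I₁ cos²(-41° − 19°) = 0.5 I₀ · cos²(60°) = 0.125 I₀.
I₃ = I₂ cos²(-80° + 41°) = 0.125 I₀ · cos²(39°) = 0.07549 I₀.
That is 7.549% of the incident intensity.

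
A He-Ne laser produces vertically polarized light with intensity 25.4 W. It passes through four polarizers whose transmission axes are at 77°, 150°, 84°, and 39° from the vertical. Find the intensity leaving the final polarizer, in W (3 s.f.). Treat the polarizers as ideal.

I₁ = 25.4 W · cos²(77°) = 1.285 W.
I₂ = I₁ · cos²(73°) = 1.285 · 0.08548 = 0.1099 W.
I₃ = I₂ · cos²(66°) = 0.1099 · 0.1654 = 0.01818 W.
I₄ = I₃ · cos²(45°) = 0.01818 · 0.5 = 0.009088 W.

I ≈ 0.00909 W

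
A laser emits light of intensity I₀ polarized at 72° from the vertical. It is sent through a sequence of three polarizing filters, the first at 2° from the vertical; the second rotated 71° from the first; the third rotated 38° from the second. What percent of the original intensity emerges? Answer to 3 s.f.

I₁ = I₀ cos²(2° − 72°) = I₀ cos²(70°) = 0.117 I₀.
I₂ = I₁ cos²(71°) = 0.117 · 0.106 I₀ = 0.0124 I₀.
I₃ = I₂ cos²(38°) = 0.0124 · 0.621 I₀ = 0.007699 I₀.
That is 0.7699% of the incident intensity.

≈ 0.770%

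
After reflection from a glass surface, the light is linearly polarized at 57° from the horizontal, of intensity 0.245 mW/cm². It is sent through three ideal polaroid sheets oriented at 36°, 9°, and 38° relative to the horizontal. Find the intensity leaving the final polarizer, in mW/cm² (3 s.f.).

I ≈ 0.130 mW/cm²

I₁ = 0.245 mW/cm² · cos²(21°) = 0.2135 mW/cm².
I₂ = I₁ · cos²(27°) = 0.2135 · 0.7939 = 0.1695 mW/cm².
I₃ = I₂ · cos²(29°) = 0.1695 · 0.765 = 0.1297 mW/cm².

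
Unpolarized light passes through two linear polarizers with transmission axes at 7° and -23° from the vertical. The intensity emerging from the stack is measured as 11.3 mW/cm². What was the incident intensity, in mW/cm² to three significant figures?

I₀ ≈ 30.1 mW/cm²

Unpolarized light through the first polarizer → I₁ = ½ I₀, now polarized at 7°.
I₂ = I₁ cos²(-23° − 7°) = 0.5 I₀ · cos²(30°) = 0.375 I₀.
So 11.3 mW/cm² = 0.375 I₀, giving I₀ = 11.3/0.375 = 30.13 mW/cm².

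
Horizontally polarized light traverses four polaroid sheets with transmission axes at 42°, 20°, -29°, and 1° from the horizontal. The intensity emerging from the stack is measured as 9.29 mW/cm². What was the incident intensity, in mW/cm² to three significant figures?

I₀ ≈ 60.6 mW/cm²

I₁ = I₀ cos²(42° − 0°) = I₀ cos²(42°) = 0.5523 I₀.
I₂ = I₁ cos²(20° − 42°) = 0.5523 I₀ · cos²(22°) = 0.4748 I₀.
I₃ = I₂ cos²(-29° − 20°) = 0.4748 I₀ · cos²(49°) = 0.2043 I₀.
I₄ = I₃ cos²(1° + 29°) = 0.2043 I₀ · cos²(30°) = 0.1533 I₀.
So 9.29 mW/cm² = 0.1533 I₀, giving I₀ = 9.29/0.1533 = 60.62 mW/cm².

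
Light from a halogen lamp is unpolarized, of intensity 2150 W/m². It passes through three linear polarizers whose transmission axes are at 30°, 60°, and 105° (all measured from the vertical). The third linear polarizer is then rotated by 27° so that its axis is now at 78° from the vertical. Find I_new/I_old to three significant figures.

I_new/I_old ≈ 1.81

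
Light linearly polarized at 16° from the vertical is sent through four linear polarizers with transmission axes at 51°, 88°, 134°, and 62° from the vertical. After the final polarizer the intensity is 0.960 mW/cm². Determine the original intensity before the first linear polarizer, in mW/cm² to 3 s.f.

I₀ ≈ 48.7 mW/cm²

I₁ = I₀ cos²(51° − 16°) = I₀ cos²(35°) = 0.671 I₀.
I₂ = I₁ cos²(88° − 51°) = 0.671 I₀ · cos²(37°) = 0.428 I₀.
I₃ = I₂ cos²(134° − 88°) = 0.428 I₀ · cos²(46°) = 0.2065 I₀.
I₄ = I₃ cos²(62° − 134°) = 0.2065 I₀ · cos²(72°) = 0.01972 I₀.
So 0.960 mW/cm² = 0.01972 I₀, giving I₀ = 0.960/0.01972 = 48.68 mW/cm².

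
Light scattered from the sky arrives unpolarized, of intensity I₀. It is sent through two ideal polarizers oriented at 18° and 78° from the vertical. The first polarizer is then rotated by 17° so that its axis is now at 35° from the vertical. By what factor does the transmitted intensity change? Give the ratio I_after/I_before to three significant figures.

I_new/I_old ≈ 2.14

Before rotation:
Unpolarized light through the first polarizer → I₁ = ½ I₀, now polarized at 18°.
I₂ = I₁ cos²(78° − 18°) = 0.5 I₀ · cos²(60°) = 0.125 I₀.
After rotation:
Unpolarized light through the first polarizer → I₁ = ½ I₀, now polarized at 35°.
I₂ = I₁ cos²(78° − 35°) = 0.5 I₀ · cos²(43°) = 0.2674 I₀.
Ratio = 0.2674 / 0.125 = 2.14.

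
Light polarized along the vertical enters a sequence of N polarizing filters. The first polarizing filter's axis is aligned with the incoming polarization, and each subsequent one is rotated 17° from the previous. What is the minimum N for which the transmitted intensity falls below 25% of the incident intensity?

N = 17

First polarizer is aligned with the polarization: full transmission.
Each further stage multiplies by cos²(17°) = 0.9145.
After N polarizers: T = 0.9145^(N−1). Require T < 0.25 ⇒ N−1 > ln(0.25)/ln(0.9145) = 15.51, so N−1 ≥ 16 and N = 17.
Check: N=17 gives T = 0.2394 < 0.25; N=16 gives T = 0.2618.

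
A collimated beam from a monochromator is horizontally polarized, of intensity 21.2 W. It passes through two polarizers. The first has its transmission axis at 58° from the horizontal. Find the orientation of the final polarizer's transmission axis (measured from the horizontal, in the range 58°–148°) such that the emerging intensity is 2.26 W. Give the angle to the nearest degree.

θ ≈ 110°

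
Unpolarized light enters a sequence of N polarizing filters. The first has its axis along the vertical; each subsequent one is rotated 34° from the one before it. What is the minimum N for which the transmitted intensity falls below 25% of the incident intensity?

First polarizer halves the unpolarized light: factor 1/2.
Each further stage multiplies by cos²(34°) = 0.6873.
After N polarizers: T = 0.5·0.6873^(N−1). Require T < 0.25 ⇒ N−1 > ln(0.25/0.5)/ln(0.6873) = 1.85, so N−1 ≥ 2 and N = 3.
Check: N=3 gives T = 0.2362 < 0.25; N=2 gives T = 0.3437.

N = 3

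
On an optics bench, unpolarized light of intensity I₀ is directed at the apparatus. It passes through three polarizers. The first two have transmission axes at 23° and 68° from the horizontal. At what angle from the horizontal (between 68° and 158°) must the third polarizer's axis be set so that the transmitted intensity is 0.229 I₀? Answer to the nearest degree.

θ ≈ 85°

Unpolarized light through the first polarizer → I₁ = ½ I₀, now polarized at 23°.
I₂ = I₁ cos²(68° − 23°) = 0.5 I₀ · cos²(45°) = 0.25 I₀.
Need I₃/I₀ = 0.229, so cos²(θ − 68°) = 0.229 / 0.25 = 0.916.
θ − 68° = arccos(√0.916) = 16.8°, giving θ ≈ 68 + 16.8 = 84.8°.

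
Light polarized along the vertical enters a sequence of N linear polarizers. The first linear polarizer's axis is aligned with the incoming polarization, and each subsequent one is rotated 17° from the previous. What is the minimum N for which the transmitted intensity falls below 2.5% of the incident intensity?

First polarizer is aligned with the polarization: full transmission.
Each further stage multiplies by cos²(17°) = 0.9145.
After N polarizers: T = 0.9145^(N−1). Require T < 0.025 ⇒ N−1 > ln(0.025)/ln(0.9145) = 41.28, so N−1 ≥ 42 and N = 43.
Check: N=43 gives T = 0.02345 < 0.025; N=42 gives T = 0.02564.

N = 43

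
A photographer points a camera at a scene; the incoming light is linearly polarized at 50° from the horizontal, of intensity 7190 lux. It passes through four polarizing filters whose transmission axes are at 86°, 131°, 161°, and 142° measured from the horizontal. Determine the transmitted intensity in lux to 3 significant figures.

I₁ = 7190 lux · cos²(36°) = 4706 lux.
I₂ = I₁ · cos²(45°) = 4706 · 0.5 = 2353 lux.
I₃ = I₂ · cos²(30°) = 2353 · 0.75 = 1765 lux.
I₄ = I₃ · cos²(19°) = 1765 · 0.894 = 1578 lux.

I ≈ 1580 lux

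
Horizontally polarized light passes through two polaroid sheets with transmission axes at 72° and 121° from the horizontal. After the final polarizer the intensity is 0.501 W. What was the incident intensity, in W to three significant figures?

I₀ ≈ 12.2 W

I₁ = I₀ cos²(72° − 0°) = I₀ cos²(72°) = 0.09549 I₀.
I₂ = I₁ cos²(121° − 72°) = 0.09549 I₀ · cos²(49°) = 0.0411 I₀.
So 0.501 W = 0.0411 I₀, giving I₀ = 0.501/0.0411 = 12.19 W.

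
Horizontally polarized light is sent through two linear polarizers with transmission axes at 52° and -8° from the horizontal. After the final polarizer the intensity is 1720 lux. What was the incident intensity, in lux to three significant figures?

I₀ ≈ 1.82e4 lux

By Malus's law, I₁ = I₀ cos²(52° − 0°) = I₀ cos²(52°) = 0.379 I₀.
I₂ = I₁ cos²(-8° − 52°) = 0.379 I₀ · cos²(60°) = 0.09476 I₀.
So 1720 lux = 0.09476 I₀, giving I₀ = 1720/0.09476 = 1.815e+04 lux.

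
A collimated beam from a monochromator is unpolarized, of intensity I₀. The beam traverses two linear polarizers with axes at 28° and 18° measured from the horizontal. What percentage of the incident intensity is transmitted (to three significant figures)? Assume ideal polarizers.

Unpolarized light through the first polarizer → I₁ = ½ I₀, now polarized at 28°.
I₂ = I₁ cos²(18° − 28°) = 0.5 I₀ · cos²(10°) = 0.4849 I₀.
That is 48.49% of the incident intensity.

≈ 48.5%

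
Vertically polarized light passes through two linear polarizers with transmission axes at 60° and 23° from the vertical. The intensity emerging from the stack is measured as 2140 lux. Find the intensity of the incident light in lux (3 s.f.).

I₀ ≈ 1.34e4 lux

I₁ = I₀ cos²(60° − 0°) = I₀ cos²(60°) = 0.25 I₀.
I₂ = I₁ cos²(23° − 60°) = 0.25 I₀ · cos²(37°) = 0.1595 I₀.
So 2140 lux = 0.1595 I₀, giving I₀ = 2140/0.1595 = 1.342e+04 lux.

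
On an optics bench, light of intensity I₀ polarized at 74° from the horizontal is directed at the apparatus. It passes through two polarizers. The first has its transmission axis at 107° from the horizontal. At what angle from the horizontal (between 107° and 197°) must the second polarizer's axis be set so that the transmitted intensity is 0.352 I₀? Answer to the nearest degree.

θ ≈ 152°

By Malus's law, I₁ = I₀ cos²(107° − 74°) = I₀ cos²(33°) = 0.7034 I₀.
Need I₂/I₀ = 0.352, so cos²(θ − 107°) = 0.352 / 0.7034 = 0.5004.
θ − 107° = arccos(√0.5004) = 45.0°, giving θ ≈ 107 + 45.0 = 152.0°.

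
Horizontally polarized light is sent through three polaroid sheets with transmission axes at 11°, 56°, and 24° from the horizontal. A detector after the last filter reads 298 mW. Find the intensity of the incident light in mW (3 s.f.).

By Malus's law, I₁ = I₀ cos²(11° − 0°) = I₀ cos²(11°) = 0.9636 I₀.
I₂ = I₁ cos²(56° − 11°) = 0.9636 I₀ · cos²(45°) = 0.4818 I₀.
I₃ = I₂ cos²(24° − 56°) = 0.4818 I₀ · cos²(32°) = 0.3465 I₀.
So 298 mW = 0.3465 I₀, giving I₀ = 298/0.3465 = 860 mW.

I₀ ≈ 860 mW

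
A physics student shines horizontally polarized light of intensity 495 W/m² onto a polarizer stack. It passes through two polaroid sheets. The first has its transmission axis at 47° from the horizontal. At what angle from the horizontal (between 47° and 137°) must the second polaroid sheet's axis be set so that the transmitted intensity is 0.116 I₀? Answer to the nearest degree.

I₁ = I₀ cos²(47° − 0°) = I₀ cos²(47°) = 0.4651 I₀.
Need I₂/I₀ = 0.116, so cos²(θ − 47°) = 0.116 / 0.4651 = 0.2494.
θ − 47° = arccos(√0.2494) = 60.0°, giving θ ≈ 47 + 60.0 = 107.0°.

θ ≈ 107°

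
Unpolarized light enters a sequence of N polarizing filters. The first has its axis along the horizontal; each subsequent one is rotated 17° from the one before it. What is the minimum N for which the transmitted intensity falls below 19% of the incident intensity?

First polarizer halves the unpolarized light: factor 1/2.
Each further stage multiplies by cos²(17°) = 0.9145.
After N polarizers: T = 0.5·0.9145^(N−1). Require T < 0.19 ⇒ N−1 > ln(0.19/0.5)/ln(0.9145) = 10.83, so N−1 ≥ 11 and N = 12.
Check: N=12 gives T = 0.1871 < 0.19; N=11 gives T = 0.2046.

N = 12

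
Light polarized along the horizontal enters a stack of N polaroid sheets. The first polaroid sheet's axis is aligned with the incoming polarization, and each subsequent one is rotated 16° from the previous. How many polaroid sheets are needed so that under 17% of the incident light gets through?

First polarizer is aligned with the polarization: full transmission.
Each further stage multiplies by cos²(16°) = 0.924.
After N polarizers: T = 0.924^(N−1). Require T < 0.17 ⇒ N−1 > ln(0.17)/ln(0.924) = 22.42, so N−1 ≥ 23 and N = 24.
Check: N=24 gives T = 0.1624 < 0.17; N=23 gives T = 0.1758.

N = 24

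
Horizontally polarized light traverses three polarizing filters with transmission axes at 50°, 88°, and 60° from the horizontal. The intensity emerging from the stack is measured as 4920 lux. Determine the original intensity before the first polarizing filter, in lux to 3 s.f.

I₀ ≈ 2.46e4 lux

By Malus's law, I₁ = I₀ cos²(50° − 0°) = I₀ cos²(50°) = 0.4132 I₀.
I₂ = I₁ cos²(88° − 50°) = 0.4132 I₀ · cos²(38°) = 0.2566 I₀.
I₃ = I₂ cos²(60° − 88°) = 0.2566 I₀ · cos²(28°) = 0.2 I₀.
So 4920 lux = 0.2 I₀, giving I₀ = 4920/0.2 = 2.46e+04 lux.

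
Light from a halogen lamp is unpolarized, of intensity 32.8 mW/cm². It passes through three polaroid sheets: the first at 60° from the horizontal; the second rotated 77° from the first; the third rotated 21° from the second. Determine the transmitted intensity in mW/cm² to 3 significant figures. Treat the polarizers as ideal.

Unpolarized light through the first polarizer → I₁ = 32.8 mW/cm²/2 = 16.4 mW/cm², polarized at 60°.
I₂ = I₁ · cos²(77°) = 16.4 · 0.0506 = 0.8299 mW/cm².
I₃ = I₂ · cos²(21°) = 0.8299 · 0.8716 = 0.7233 mW/cm².

I ≈ 0.723 mW/cm²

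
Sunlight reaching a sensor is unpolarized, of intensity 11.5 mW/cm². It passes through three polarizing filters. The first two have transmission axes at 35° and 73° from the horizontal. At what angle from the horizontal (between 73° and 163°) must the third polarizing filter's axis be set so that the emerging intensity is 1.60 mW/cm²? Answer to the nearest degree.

θ ≈ 121°

Unpolarized light through the first polarizer → I₁ = ½ I₀, now polarized at 35°.
I₂ = I₁ cos²(73° − 35°) = 0.5 I₀ · cos²(38°) = 0.3105 I₀.
Target fraction: 1.60 / 11.5 mW/cm² = 0.1391 of I₀.
Need I₃/I₀ = 0.1391, so cos²(θ − 73°) = 0.1391 / 0.3105 = 0.4481.
θ − 73° = arccos(√0.4481) = 48.0°, giving θ ≈ 73 + 48.0 = 121.0°.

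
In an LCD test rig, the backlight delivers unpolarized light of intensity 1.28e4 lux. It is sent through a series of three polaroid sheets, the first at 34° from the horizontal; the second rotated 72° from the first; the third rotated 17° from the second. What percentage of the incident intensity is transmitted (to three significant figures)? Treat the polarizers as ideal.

Unpolarized light through the first polarizer → I₁ = 1.28e4 lux/2 = 6400 lux, polarized at 34°.
I₂ = I₁ · cos²(72°) = 6400 · 0.09549 = 611.1 lux.
I₃ = I₂ · cos²(17°) = 611.1 · 0.9145 = 558.9 lux.
That is 4.366% of the incident intensity.

≈ 4.37%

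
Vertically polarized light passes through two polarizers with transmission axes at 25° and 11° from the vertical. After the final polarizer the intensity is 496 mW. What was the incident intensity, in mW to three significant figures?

I₁ = I₀ cos²(25° − 0°) = I₀ cos²(25°) = 0.8214 I₀.
I₂ = I₁ cos²(11° − 25°) = 0.8214 I₀ · cos²(14°) = 0.7733 I₀.
So 496 mW = 0.7733 I₀, giving I₀ = 496/0.7733 = 641.4 mW.

I₀ ≈ 641 mW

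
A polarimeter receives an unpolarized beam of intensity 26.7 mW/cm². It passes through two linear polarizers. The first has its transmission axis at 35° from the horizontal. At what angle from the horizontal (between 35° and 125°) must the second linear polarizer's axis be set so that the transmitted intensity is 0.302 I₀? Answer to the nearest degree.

Unpolarized light through the first polarizer → I₁ = ½ I₀, now polarized at 35°.
Need I₂/I₀ = 0.302, so cos²(θ − 35°) = 0.302 / 0.5 = 0.604.
θ − 35° = arccos(√0.604) = 39.0°, giving θ ≈ 35 + 39.0 = 74.0°.

θ ≈ 74°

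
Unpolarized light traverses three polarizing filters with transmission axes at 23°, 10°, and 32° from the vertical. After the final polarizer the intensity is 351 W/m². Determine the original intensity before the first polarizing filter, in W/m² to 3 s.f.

Unpolarized light through the first polarizer → I₁ = ½ I₀, now polarized at 23°.
I₂ = I₁ cos²(10° − 23°) = 0.5 I₀ · cos²(13°) = 0.4747 I₀.
I₃ = I₂ cos²(32° − 10°) = 0.4747 I₀ · cos²(22°) = 0.4081 I₀.
So 351 W/m² = 0.4081 I₀, giving I₀ = 351/0.4081 = 860.1 W/m².

I₀ ≈ 860 W/m²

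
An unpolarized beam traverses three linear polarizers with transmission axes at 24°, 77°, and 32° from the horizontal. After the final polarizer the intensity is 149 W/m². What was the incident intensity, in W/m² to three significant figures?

Unpolarized light through the first polarizer → I₁ = ½ I₀, now polarized at 24°.
I₂ = I₁ cos²(77° − 24°) = 0.5 I₀ · cos²(53°) = 0.1811 I₀.
I₃ = I₂ cos²(32° − 77°) = 0.1811 I₀ · cos²(45°) = 0.09055 I₀.
So 149 W/m² = 0.09055 I₀, giving I₀ = 149/0.09055 = 1646 W/m².

I₀ ≈ 1650 W/m²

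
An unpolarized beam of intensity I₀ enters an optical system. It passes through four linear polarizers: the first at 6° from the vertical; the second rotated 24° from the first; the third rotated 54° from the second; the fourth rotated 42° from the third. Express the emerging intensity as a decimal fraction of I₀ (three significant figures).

≈ 0.0796 I₀

Unpolarized light through the first polarizer → I₁ = ½ I₀, now polarized at 6°.
I₂ = I₁ cos²(24°) = 0.5 · 0.8346 I₀ = 0.4173 I₀.
I₃ = I₂ cos²(54°) = 0.4173 · 0.3455 I₀ = 0.1442 I₀.
I₄ = I₃ cos²(42°) = 0.1442 · 0.5523 I₀ = 0.07962 I₀.
Transmitted fraction = 0.07962.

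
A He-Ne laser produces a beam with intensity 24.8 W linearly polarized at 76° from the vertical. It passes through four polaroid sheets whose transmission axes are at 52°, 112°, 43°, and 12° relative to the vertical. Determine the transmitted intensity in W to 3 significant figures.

I₁ = 24.8 W · cos²(24°) = 20.7 W.
I₂ = I₁ · cos²(60°) = 20.7 · 0.25 = 5.174 W.
I₃ = I₂ · cos²(69°) = 5.174 · 0.1284 = 0.6645 W.
I₄ = I₃ · cos²(31°) = 0.6645 · 0.7347 = 0.4882 W.

I ≈ 0.488 W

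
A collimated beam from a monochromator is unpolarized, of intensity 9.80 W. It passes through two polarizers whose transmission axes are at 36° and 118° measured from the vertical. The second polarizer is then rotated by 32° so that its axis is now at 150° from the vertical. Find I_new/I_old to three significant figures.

I_new/I_old ≈ 8.54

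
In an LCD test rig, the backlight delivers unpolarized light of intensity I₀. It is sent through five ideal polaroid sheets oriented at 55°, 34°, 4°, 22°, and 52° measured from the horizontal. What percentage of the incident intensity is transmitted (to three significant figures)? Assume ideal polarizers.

Unpolarized light through the first polarizer → I₁ = ½ I₀, now polarized at 55°.
I₂ = I₁ cos²(34° − 55°) = 0.5 I₀ · cos²(21°) = 0.4358 I₀.
I₃ = I₂ cos²(4° − 34°) = 0.4358 I₀ · cos²(30°) = 0.3268 I₀.
I₄ = I₃ cos²(22° − 4°) = 0.3268 I₀ · cos²(18°) = 0.2956 I₀.
I₅ = I₄ cos²(52° − 22°) = 0.2956 I₀ · cos²(30°) = 0.2217 I₀.
That is 22.17% of the incident intensity.

≈ 22.2%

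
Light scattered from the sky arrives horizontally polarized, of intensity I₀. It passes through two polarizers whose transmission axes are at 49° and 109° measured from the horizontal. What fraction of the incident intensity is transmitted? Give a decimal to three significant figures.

I₁ = I₀ cos²(49° − 0°) = I₀ cos²(49°) = 0.4304 I₀.
I₂ = I₁ cos²(109° − 49°) = 0.4304 I₀ · cos²(60°) = 0.1076 I₀.
Transmitted fraction = 0.1076.

≈ 0.108 I₀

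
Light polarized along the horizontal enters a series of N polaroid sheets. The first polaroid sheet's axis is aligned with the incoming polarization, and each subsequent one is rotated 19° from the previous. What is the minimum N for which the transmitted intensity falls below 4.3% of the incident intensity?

First polarizer is aligned with the polarization: full transmission.
Each further stage multiplies by cos²(19°) = 0.894.
After N polarizers: T = 0.894^(N−1). Require T < 0.043 ⇒ N−1 > ln(0.043)/ln(0.894) = 28.08, so N−1 ≥ 29 and N = 30.
Check: N=30 gives T = 0.0388 < 0.043; N=29 gives T = 0.0434.

N = 30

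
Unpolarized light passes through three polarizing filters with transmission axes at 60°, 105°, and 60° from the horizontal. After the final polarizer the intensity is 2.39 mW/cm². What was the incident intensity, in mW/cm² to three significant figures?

I₀ ≈ 19.1 mW/cm²

Unpolarized light through the first polarizer → I₁ = ½ I₀, now polarized at 60°.
I₂ = I₁ cos²(105° − 60°) = 0.5 I₀ · cos²(45°) = 0.25 I₀.
I₃ = I₂ cos²(60° − 105°) = 0.25 I₀ · cos²(45°) = 0.125 I₀.
So 2.39 mW/cm² = 0.125 I₀, giving I₀ = 2.39/0.125 = 19.12 mW/cm².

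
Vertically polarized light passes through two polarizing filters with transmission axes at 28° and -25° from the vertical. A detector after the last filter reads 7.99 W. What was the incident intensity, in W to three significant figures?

I₁ = I₀ cos²(28° − 0°) = I₀ cos²(28°) = 0.7796 I₀.
I₂ = I₁ cos²(-25° − 28°) = 0.7796 I₀ · cos²(53°) = 0.2824 I₀.
So 7.99 W = 0.2824 I₀, giving I₀ = 7.99/0.2824 = 28.3 W.

I₀ ≈ 28.3 W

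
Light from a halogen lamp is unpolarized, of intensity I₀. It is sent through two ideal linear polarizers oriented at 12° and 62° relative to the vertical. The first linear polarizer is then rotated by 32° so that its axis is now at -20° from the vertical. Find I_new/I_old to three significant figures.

I_new/I_old ≈ 0.0469

Before rotation:
Unpolarized light through the first polarizer → I₁ = ½ I₀, now polarized at 12°.
I₂ = I₁ cos²(62° − 12°) = 0.5 I₀ · cos²(50°) = 0.2066 I₀.
After rotation:
Unpolarized light through the first polarizer → I₁ = ½ I₀, now polarized at -20°.
I₂ = I₁ cos²(62° + 20°) = 0.5 I₀ · cos²(82°) = 0.009685 I₀.
Ratio = 0.009685 / 0.2066 = 0.04688.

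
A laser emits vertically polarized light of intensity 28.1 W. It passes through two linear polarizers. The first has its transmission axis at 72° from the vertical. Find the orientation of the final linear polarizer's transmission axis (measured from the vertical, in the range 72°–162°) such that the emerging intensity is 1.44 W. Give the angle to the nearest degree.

θ ≈ 115°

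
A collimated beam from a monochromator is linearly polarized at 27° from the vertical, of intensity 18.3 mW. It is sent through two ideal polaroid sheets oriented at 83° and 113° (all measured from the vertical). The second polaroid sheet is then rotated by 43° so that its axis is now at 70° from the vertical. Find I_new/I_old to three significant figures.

Before rotation:
I₁ = I₀ cos²(83° − 27°) = I₀ cos²(56°) = 0.3127 I₀.
I₂ = I₁ cos²(113° − 83°) = 0.3127 I₀ · cos²(30°) = 0.2345 I₀.
After rotation:
I₁ = I₀ cos²(83° − 27°) = I₀ cos²(56°) = 0.3127 I₀.
I₂ = I₁ cos²(70° − 83°) = 0.3127 I₀ · cos²(13°) = 0.2969 I₀.
Ratio = 0.2969 / 0.2345 = 1.266.

I_new/I_old ≈ 1.27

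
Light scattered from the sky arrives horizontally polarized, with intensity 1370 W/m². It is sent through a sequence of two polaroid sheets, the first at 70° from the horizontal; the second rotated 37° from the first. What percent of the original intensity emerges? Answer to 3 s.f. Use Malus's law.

≈ 7.46%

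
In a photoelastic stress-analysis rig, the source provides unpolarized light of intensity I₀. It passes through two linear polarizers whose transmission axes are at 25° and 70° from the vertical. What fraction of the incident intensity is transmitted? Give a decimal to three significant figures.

≈ 0.250 I₀

Unpolarized light through the first polarizer → I₁ = ½ I₀, now polarized at 25°.
I₂ = I₁ cos²(70° − 25°) = 0.5 I₀ · cos²(45°) = 0.25 I₀.
Transmitted fraction = 0.25.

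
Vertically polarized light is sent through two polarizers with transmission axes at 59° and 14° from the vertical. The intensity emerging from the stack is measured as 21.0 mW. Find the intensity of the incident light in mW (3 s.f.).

I₀ ≈ 158 mW

I₁ = I₀ cos²(59° − 0°) = I₀ cos²(59°) = 0.2653 I₀.
I₂ = I₁ cos²(14° − 59°) = 0.2653 I₀ · cos²(45°) = 0.1326 I₀.
So 21.0 mW = 0.1326 I₀, giving I₀ = 21.0/0.1326 = 158.3 mW.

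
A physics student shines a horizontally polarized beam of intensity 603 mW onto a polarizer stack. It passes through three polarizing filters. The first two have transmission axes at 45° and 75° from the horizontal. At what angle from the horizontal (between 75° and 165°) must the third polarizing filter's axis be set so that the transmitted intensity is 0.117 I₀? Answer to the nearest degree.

θ ≈ 131°

I₁ = I₀ cos²(45° − 0°) = I₀ cos²(45°) = 0.5 I₀.
I₂ = I₁ cos²(75° − 45°) = 0.5 I₀ · cos²(30°) = 0.375 I₀.
Need I₃/I₀ = 0.117, so cos²(θ − 75°) = 0.117 / 0.375 = 0.312.
θ − 75° = arccos(√0.312) = 56.0°, giving θ ≈ 75 + 56.0 = 131.0°.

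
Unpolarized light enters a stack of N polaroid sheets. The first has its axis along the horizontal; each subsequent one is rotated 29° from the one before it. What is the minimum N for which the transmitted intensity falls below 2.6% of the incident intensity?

First polarizer halves the unpolarized light: factor 1/2.
Each further stage multiplies by cos²(29°) = 0.765.
After N polarizers: T = 0.5·0.765^(N−1). Require T < 0.026 ⇒ N−1 > ln(0.026/0.5)/ln(0.765) = 11.03, so N−1 ≥ 12 and N = 13.
Check: N=13 gives T = 0.02007 < 0.026; N=12 gives T = 0.02624.

N = 13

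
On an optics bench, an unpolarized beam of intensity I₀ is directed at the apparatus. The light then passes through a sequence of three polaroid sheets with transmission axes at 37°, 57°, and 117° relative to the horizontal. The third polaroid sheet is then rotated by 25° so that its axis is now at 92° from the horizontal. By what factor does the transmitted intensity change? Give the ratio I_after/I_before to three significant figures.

Before rotation:
Unpolarized light through the first polarizer → I₁ = ½ I₀, now polarized at 37°.
I₂ = I₁ cos²(57° − 37°) = 0.5 I₀ · cos²(20°) = 0.4415 I₀.
I₃ = I₂ cos²(117° − 57°) = 0.4415 I₀ · cos²(60°) = 0.1104 I₀.
After rotation:
Unpolarized light through the first polarizer → I₁ = ½ I₀, now polarized at 37°.
I₂ = I₁ cos²(57° − 37°) = 0.5 I₀ · cos²(20°) = 0.4415 I₀.
I₃ = I₂ cos²(92° − 57°) = 0.4415 I₀ · cos²(35°) = 0.2963 I₀.
Ratio = 0.2963 / 0.1104 = 2.684.

I_new/I_old ≈ 2.68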